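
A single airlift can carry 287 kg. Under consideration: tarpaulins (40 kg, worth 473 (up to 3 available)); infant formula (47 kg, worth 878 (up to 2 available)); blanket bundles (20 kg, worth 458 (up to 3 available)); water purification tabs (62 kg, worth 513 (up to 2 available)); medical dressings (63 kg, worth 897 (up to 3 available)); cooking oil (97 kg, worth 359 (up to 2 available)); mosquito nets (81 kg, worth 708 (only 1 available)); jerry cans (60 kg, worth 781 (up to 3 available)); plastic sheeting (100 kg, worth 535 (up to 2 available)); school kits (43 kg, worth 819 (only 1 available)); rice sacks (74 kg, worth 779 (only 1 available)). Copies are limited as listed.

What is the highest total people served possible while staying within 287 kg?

Filling by ratio: 2×infant formula + 3×blanket bundles + medical dressings + school kits for 4846, with 27 kg left unused.
The 43 kg tied up in school kits is better spent on medical dressings — total rises to 4924 (280 kg).
The spare 7 kg is too small for any remaining supply, and no exchange beats 4924.

4924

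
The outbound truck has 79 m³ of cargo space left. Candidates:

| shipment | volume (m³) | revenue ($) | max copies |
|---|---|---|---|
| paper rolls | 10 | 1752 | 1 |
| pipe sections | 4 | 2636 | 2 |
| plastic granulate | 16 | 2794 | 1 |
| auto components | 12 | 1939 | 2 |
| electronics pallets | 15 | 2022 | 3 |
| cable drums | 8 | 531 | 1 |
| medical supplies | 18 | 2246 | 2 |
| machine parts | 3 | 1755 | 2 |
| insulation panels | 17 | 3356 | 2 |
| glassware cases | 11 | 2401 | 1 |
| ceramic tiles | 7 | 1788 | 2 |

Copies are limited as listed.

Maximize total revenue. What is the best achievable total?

21864

Taking the top-ratio shipments first gives 2×pipe sections + 2×machine parts + 2×insulation panels + glassware cases + 2×ceramic tiles for 21471 (73 m³).
The 11 m³ tied up in glassware cases is better spent on plastic granulate — total rises to 21864 (78 m³).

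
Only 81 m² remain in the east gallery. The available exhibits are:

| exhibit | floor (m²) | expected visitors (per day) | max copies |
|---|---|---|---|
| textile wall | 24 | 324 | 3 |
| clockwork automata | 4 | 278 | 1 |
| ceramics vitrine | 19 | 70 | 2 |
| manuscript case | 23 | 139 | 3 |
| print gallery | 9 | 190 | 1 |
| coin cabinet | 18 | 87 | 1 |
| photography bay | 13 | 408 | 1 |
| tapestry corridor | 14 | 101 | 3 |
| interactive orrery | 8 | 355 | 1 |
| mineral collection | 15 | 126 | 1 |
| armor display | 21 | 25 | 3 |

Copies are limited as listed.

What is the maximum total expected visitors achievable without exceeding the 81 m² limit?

Greedy by ratio would take textile wall + clockwork automata + print gallery + photography bay + interactive orrery + mineral collection: 73 m² used, total 1681.
Dropping mineral collection frees 15 m²; slotting in manuscript case (23 m²) lifts the total to 1694 at 81 m².

1694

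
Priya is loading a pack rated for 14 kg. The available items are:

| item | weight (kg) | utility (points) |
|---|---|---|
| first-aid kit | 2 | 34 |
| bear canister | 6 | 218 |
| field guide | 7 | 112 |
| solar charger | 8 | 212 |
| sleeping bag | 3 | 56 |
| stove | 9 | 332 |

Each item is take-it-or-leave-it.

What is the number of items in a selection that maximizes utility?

Best achievable utility is 430.
bear canister + solar charger hits 430 at 14 kg.
All optima have 2 items.

2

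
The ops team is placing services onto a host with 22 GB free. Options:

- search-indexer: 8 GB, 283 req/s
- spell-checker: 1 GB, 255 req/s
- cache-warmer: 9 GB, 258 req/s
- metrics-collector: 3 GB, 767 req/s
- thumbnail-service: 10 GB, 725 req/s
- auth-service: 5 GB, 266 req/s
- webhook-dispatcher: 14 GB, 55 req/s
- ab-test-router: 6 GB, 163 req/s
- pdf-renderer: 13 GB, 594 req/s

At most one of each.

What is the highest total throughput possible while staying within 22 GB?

2030

The ratio heuristic lands on spell-checker + metrics-collector + thumbnail-service + auth-service (2013) but leaves 3 GB idle.
Dropping auth-service frees 5 GB; slotting in search-indexer (8 GB) lifts the total to 2030 at 22 GB.
Runner-up spell-checker + metrics-collector + thumbnail-service + auth-service tops out at 2013.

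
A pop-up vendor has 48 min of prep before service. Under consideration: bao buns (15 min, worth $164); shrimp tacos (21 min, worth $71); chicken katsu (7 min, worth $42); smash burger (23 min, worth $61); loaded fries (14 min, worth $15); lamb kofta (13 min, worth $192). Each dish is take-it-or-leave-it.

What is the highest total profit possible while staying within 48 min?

Density check — lamb kofta 14.77, bao buns 10.93, chicken katsu 6.00 are the best per min.
Taking bao buns + chicken katsu + lamb kofta: 35 min used, 398 in profit.
No other feasible combination exceeds 398.

398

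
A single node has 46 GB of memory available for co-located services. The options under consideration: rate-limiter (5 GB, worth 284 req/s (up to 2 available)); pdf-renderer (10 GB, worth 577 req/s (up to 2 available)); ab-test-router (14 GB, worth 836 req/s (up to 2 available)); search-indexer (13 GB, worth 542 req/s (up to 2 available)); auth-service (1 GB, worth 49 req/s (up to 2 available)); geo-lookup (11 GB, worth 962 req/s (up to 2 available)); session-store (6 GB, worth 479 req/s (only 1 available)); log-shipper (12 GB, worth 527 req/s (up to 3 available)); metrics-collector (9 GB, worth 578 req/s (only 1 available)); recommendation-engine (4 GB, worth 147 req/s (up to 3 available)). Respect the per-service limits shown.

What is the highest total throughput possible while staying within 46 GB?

3412

A density-first pass picks rate-limiter + 2×auth-service + 2×geo-lookup + session-store + metrics-collector — 3363 at 44 GB.
The 2 GB tied up in 2×auth-service is better spent on recommendation-engine — total rises to 3412 (46 GB).
That's the maximum — no swap from here does better than 3412.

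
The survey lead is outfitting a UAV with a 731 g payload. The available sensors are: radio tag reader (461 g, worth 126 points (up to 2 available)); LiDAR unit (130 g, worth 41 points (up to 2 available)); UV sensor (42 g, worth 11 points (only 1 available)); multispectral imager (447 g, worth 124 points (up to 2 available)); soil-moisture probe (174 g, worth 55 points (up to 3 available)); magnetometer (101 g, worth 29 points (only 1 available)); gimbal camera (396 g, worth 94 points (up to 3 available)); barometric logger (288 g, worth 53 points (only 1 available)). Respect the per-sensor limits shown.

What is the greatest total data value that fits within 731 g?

A density-first pass picks LiDAR unit + UV sensor + 3×soil-moisture probe — 217 at 694 g.
Dropping UV sensor and soil-moisture probe frees 216 g; slotting in LiDAR unit + magnetometer (231 g) lifts the total to 221 at 709 g.
That's the maximum — no swap from here does better than 221.

221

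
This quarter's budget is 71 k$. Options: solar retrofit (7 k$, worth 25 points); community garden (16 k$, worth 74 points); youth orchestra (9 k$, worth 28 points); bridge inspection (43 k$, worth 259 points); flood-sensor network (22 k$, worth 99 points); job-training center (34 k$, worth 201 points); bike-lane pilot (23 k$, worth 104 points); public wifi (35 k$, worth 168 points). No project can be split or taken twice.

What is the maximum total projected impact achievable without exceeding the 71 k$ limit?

369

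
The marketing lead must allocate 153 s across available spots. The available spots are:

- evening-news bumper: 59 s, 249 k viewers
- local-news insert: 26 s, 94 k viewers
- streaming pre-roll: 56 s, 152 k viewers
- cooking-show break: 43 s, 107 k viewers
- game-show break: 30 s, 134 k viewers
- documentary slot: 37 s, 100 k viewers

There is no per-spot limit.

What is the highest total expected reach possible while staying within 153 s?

670

The ratio ordering already packs tightly: 5×game-show break, 150 s, 670.
Every other selection either busts 153 s or fails to beat 670.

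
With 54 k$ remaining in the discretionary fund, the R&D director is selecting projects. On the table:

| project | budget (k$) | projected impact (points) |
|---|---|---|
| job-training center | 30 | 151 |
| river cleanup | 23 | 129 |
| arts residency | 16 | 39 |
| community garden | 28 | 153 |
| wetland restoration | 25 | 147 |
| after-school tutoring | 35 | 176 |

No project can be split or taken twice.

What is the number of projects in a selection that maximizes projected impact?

2

Optimal total is 300.
For example community garden + wetland restoration achieves it, using 53 k$.
Any selection reaching 300 contains exactly 2 projects.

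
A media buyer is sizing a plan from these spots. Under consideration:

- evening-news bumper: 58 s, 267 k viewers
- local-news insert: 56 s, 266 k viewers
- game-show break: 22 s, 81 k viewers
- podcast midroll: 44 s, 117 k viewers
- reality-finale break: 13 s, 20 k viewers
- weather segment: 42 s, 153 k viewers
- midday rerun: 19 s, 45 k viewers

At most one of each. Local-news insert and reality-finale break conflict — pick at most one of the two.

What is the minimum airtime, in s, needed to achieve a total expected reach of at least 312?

Need the lightest bundle worth ≥ 312.
evening-news bumper + midday rerun reaches 312 using 77 s.
Any bundle with less than 77 s falls short of 312.

77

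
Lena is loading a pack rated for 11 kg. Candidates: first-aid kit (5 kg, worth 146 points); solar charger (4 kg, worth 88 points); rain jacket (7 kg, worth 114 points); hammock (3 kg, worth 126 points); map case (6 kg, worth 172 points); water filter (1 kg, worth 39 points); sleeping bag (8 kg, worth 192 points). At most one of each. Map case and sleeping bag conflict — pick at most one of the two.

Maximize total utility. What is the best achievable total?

337

Taking the top-ratio items first gives first-aid kit + hammock + water filter for 311 (9 kg).
Replace first-aid kit with map case: the trade gains 26 net, giving 337 at 10 kg.
No other feasible combination exceeds 337.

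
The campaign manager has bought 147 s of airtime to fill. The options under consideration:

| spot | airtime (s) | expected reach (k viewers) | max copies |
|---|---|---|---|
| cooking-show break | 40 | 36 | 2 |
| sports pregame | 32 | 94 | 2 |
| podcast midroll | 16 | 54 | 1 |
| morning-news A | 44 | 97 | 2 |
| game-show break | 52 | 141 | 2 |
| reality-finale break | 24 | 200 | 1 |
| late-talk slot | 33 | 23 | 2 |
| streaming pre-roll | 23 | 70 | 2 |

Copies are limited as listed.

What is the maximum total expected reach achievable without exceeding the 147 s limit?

The ratio heuristic lands on sports pregame + podcast midroll + reality-finale break + 2×streaming pre-roll (488) but leaves 29 s idle.
The 23 s tied up in streaming pre-roll is better spent on game-show break — total rises to 559 (147 s).

559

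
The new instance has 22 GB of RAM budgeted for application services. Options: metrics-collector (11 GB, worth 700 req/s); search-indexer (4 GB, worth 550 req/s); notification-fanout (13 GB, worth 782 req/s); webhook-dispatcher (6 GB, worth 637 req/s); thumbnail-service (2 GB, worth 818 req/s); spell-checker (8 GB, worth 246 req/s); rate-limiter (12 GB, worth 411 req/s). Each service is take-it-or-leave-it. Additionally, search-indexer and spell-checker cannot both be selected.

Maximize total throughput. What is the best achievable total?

2237

Best packing: notification-fanout + webhook-dispatcher + thumbnail-service — 21 GB, 2237 total.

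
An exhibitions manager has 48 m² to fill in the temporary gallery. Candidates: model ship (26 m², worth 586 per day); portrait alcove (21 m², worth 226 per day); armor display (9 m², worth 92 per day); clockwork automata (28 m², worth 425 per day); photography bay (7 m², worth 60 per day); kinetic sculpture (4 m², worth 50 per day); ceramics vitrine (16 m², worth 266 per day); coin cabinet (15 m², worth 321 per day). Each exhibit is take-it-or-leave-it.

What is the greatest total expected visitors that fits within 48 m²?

967

The ratio heuristic lands on model ship + kinetic sculpture + coin cabinet (957) but leaves 3 m² idle.
The 4 m² tied up in kinetic sculpture is better spent on photography bay — total rises to 967 (48 m²).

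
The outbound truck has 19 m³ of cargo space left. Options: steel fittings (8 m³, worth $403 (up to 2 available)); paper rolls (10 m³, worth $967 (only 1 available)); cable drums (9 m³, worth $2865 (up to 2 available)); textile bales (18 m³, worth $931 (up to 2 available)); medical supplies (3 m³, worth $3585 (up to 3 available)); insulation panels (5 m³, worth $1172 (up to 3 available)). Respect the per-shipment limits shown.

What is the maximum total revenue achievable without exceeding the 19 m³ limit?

13620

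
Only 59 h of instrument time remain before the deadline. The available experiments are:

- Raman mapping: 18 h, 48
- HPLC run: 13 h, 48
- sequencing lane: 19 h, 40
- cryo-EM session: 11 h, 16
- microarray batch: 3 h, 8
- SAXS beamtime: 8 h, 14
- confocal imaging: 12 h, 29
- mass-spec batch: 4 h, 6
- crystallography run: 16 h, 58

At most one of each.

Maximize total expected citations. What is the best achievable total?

Filling by ratio: Raman mapping + HPLC run + microarray batch + SAXS beamtime + crystallography run for 176, with 1 h left unused.
The 11 h tied up in microarray batch and SAXS beamtime is better spent on confocal imaging — total rises to 183 (59 h).
Runner-up Raman mapping + HPLC run + microarray batch + SAXS beamtime + crystallography run tops out at 176.

183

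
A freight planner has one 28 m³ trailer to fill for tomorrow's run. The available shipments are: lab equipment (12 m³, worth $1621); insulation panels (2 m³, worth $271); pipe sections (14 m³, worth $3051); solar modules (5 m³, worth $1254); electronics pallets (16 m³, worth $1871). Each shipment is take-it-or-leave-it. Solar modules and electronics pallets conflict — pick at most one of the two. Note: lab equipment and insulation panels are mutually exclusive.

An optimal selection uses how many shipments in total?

2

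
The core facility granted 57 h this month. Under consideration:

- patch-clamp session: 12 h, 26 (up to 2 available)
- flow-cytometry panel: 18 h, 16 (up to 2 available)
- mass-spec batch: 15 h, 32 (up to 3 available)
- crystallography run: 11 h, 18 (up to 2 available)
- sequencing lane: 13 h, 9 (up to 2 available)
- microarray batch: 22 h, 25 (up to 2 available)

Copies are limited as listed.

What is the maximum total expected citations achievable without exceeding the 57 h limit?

122

Taking the top-ratio experiments first gives 2×patch-clamp session + 2×mass-spec batch for 116 (54 h).
Replace patch-clamp session with mass-spec batch: the trade gains 6 net, giving 122 at 57 h.
Every other selection either busts 57 h or exceeds an availability limit or fails to beat 122.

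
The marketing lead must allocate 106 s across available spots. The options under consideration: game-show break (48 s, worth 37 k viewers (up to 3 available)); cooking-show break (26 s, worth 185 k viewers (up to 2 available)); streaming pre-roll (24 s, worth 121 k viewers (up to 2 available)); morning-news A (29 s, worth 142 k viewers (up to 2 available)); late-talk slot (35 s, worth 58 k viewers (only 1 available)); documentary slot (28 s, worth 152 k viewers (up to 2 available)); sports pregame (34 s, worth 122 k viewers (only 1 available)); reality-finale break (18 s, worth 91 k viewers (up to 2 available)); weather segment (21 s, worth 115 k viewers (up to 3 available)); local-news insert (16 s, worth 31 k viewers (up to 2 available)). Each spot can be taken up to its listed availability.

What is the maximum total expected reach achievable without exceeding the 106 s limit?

643

The ratio heuristic lands on 2×cooking-show break + 2×weather segment (600) but leaves 12 s idle.
Dropping 2×weather segment frees 42 s; slotting in streaming pre-roll + documentary slot (52 s) lifts the total to 643 at 104 s.
Every other selection either busts 106 s or exceeds an availability limit or fails to beat 643.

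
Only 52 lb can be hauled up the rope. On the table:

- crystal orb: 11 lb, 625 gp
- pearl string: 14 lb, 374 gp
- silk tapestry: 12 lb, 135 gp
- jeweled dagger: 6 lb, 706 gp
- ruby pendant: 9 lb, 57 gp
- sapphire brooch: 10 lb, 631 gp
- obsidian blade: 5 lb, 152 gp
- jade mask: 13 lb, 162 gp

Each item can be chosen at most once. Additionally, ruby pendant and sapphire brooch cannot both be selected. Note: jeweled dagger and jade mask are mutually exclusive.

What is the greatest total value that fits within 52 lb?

2488

Ranking by ratio (value/lb): jeweled dagger 117.67, sapphire brooch 63.10, crystal orb 56.82, obsidian blade 30.40.
Crystal orb + pearl string + jeweled dagger + sapphire brooch + obsidian blade uses 46 of the 52 lb and totals 2488.
Next best is crystal orb + pearl string + jeweled dagger + sapphire brooch at 2336 (41 lb) — short by 152.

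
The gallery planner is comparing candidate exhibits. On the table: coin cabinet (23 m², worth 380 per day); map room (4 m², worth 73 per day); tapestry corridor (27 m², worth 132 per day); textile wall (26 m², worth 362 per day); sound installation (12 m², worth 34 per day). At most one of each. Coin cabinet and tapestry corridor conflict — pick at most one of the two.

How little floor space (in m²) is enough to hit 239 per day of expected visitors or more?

Look for the lowest-floor combination reaching 239.
coin cabinet: 380 expected visitors at 23 m².
No combination under 23 m² hits 239.

23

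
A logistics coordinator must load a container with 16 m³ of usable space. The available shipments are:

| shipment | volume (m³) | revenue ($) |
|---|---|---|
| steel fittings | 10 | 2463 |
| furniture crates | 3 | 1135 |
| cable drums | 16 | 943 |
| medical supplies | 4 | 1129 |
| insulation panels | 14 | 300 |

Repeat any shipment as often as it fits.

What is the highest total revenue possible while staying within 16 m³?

Taking 5×furniture crates: 15 m³ used, 5675 in revenue.

5675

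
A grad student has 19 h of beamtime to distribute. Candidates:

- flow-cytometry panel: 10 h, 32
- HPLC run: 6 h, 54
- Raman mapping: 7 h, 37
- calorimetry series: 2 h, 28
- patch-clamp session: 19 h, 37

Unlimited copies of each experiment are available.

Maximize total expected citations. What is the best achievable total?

By expected citations per h: calorimetry series 14.00, HPLC run 9.00, Raman mapping 5.29 lead.
Best packing: 9×calorimetry series — 18 h, 252 total.
No other feasible combination exceeds 252.

252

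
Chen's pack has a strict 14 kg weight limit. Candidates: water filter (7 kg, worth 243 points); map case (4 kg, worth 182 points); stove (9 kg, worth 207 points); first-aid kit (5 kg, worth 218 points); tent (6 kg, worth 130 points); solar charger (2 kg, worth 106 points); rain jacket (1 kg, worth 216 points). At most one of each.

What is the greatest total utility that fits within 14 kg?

Ranking by ratio (utility/kg): rain jacket 216.00, solar charger 53.00, map case 45.50.
Greedy by ratio would take map case + first-aid kit + solar charger + rain jacket: 12 kg used, total 722.
The 5 kg tied up in first-aid kit is better spent on water filter — total rises to 747 (14 kg).
Runner-up map case + first-aid kit + solar charger + rain jacket tops out at 722.

747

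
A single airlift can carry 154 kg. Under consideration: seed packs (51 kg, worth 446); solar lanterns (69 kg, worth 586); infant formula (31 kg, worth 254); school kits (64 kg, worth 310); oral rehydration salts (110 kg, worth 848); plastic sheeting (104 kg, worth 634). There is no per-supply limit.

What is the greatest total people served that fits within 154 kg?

3×seed packs uses 153 of the 154 kg and totals 1338.
The spare 1 kg is too small for any remaining supply, and no exchange beats 1338.

1338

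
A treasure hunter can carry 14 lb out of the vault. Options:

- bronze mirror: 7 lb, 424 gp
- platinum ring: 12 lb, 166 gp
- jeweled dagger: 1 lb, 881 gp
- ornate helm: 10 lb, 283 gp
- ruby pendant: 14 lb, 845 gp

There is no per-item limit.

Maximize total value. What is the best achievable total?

12334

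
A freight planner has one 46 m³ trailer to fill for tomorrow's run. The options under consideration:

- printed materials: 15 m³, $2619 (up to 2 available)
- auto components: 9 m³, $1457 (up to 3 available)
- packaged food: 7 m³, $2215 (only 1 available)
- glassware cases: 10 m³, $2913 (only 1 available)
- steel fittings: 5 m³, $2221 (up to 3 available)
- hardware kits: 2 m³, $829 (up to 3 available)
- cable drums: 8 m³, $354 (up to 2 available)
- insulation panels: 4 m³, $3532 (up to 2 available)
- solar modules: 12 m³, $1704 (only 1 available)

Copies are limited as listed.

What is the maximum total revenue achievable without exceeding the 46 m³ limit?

Packaged food + glassware cases + 3×steel fittings + 3×hardware kits + 2×insulation panels uses 46 of the 46 m³ and totals 21342.
That's the maximum — no swap from here does better than 21342.

21342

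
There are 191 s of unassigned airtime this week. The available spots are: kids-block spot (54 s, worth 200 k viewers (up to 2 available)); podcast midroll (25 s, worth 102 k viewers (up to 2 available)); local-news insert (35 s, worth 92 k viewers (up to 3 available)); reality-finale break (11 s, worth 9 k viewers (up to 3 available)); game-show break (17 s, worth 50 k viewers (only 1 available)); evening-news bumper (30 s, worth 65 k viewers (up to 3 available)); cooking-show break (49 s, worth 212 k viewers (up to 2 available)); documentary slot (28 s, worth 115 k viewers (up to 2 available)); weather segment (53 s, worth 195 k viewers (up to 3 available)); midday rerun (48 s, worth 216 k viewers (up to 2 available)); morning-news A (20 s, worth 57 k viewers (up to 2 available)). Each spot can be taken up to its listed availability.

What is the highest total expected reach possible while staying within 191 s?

Best packing: game-show break + cooking-show break + documentary slot + 2×midday rerun — 190 s, 809 total.
The spare 1 s is too small for any remaining spot, and no exchange beats 809.

809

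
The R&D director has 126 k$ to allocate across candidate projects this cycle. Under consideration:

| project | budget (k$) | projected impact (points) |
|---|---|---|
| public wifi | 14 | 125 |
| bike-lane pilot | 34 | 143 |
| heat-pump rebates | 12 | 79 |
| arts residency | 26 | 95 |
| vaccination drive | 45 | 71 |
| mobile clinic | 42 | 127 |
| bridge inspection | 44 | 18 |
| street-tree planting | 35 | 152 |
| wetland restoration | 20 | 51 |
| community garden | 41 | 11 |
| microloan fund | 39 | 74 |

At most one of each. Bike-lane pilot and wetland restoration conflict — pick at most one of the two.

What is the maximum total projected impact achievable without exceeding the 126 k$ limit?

Ranking by ratio (projected impact/k$): public wifi 8.93, heat-pump rebates 6.58, street-tree planting 4.34.
Public wifi + bike-lane pilot + heat-pump rebates + arts residency + street-tree planting uses 121 of the 126 k$ and totals 594.
Runner-up public wifi + bike-lane pilot + mobile clinic + street-tree planting tops out at 547.

594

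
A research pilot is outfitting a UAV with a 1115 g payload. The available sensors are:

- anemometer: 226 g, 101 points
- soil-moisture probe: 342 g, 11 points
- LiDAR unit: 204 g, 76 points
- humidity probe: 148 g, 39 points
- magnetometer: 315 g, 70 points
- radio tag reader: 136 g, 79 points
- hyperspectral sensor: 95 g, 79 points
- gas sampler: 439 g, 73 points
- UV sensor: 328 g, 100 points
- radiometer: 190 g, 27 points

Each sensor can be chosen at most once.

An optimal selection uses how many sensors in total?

5

Best achievable data value is 435.
anemometer + LiDAR unit + radio tag reader + hyperspectral sensor + UV sensor hits 435 at 989 g.
Every optimal selection uses 5 sensors.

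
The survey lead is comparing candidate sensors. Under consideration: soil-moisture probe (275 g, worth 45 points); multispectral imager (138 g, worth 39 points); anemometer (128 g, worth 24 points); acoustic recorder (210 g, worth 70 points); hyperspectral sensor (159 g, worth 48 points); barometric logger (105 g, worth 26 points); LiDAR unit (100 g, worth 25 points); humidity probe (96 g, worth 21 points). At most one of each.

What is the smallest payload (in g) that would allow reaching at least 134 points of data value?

448

Look for the lowest-payload combination reaching 134.
multispectral imager + acoustic recorder + LiDAR unit: 134 data value at 448 g.
No combination under 448 g hits 134.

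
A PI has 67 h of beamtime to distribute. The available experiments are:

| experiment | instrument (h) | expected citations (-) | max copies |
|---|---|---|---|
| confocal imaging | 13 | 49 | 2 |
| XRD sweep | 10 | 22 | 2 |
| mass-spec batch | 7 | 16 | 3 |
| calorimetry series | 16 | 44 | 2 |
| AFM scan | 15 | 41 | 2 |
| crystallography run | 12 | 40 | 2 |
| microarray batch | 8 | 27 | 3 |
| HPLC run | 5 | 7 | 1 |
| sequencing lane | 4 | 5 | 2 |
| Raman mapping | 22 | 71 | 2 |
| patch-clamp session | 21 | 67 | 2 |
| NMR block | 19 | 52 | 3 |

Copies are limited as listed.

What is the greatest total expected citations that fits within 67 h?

By expected citations per h: confocal imaging 3.77, microarray batch 3.38, crystallography run 3.33 lead.
Greedy by ratio would take 2×confocal imaging + crystallography run + 3×microarray batch + HPLC run: 67 h used, total 226.
Dropping 2×microarray batch and HPLC run frees 21 h; slotting in patch-clamp session (21 h) lifts the total to 232 at 67 h.
Every other selection either busts 67 h or exceeds an availability limit or fails to beat 232.

232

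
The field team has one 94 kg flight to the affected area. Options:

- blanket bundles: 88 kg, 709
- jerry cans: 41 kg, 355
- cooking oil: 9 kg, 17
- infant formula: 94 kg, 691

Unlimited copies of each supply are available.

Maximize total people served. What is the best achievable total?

727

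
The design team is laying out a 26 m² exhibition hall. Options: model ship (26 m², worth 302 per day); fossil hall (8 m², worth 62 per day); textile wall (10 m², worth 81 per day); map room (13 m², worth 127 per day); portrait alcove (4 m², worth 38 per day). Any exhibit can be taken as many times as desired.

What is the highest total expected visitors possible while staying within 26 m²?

302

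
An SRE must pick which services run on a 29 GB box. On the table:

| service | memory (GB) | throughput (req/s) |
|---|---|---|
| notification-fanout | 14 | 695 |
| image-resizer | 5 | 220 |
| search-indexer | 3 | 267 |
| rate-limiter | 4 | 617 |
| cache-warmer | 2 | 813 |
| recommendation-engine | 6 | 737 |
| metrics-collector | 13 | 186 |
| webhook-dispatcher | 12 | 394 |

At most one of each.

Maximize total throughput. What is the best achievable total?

3129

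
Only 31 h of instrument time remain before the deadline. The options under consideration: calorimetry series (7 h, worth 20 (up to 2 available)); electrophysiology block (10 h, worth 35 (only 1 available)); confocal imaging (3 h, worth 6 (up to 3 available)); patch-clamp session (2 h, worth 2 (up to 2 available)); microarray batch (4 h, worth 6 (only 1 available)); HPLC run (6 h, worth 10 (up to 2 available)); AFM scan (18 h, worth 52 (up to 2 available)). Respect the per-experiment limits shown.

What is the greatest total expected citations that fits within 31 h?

Ranking by ratio (expected citations/h): electrophysiology block 3.50, AFM scan 2.89, calorimetry series 2.86.
Best packing: electrophysiology block + confocal imaging + AFM scan — 31 h, 93 total.
That's the maximum — no swap from here does better than 93.

93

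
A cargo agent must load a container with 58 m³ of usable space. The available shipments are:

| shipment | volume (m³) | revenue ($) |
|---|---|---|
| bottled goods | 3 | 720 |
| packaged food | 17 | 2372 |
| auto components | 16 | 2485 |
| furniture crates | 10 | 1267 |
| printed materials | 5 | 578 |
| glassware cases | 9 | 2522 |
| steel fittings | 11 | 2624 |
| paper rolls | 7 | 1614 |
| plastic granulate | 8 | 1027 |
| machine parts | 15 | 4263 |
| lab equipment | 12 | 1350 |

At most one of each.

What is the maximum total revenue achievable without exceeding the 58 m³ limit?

13508

Taking the top-ratio shipments first gives bottled goods + printed materials + glassware cases + steel fittings + paper rolls + plastic granulate + machine parts for 13348 (58 m³).
Replace bottled goods and printed materials and plastic granulate with auto components: the trade gains 160 net, giving 13508 at 58 m³.
Runner-up bottled goods + printed materials + glassware cases + steel fittings + paper rolls + plastic granulate + machine parts tops out at 13348.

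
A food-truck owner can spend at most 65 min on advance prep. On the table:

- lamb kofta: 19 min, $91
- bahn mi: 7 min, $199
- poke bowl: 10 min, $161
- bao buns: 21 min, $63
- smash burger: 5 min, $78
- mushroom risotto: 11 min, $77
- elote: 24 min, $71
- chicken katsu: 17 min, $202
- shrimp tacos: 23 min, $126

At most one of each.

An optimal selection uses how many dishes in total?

The maximum profit within 65 min is 766.
For example bahn mi + poke bowl + smash burger + chicken katsu + shrimp tacos achieves it, using 62 min.
All optima have 5 dishes.

5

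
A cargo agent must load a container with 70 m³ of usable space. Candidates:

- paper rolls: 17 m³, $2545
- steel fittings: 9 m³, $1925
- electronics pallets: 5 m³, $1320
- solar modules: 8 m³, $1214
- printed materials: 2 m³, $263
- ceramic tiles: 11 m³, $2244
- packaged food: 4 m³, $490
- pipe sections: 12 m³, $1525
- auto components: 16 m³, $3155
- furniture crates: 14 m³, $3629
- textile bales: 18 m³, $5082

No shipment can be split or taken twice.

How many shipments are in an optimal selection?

6

The maximum revenue within 70 m³ is 16325.
steel fittings + electronics pallets + solar modules + auto components + furniture crates + textile bales hits 16325 at 70 m³.
Every optimal selection uses 6 shipments.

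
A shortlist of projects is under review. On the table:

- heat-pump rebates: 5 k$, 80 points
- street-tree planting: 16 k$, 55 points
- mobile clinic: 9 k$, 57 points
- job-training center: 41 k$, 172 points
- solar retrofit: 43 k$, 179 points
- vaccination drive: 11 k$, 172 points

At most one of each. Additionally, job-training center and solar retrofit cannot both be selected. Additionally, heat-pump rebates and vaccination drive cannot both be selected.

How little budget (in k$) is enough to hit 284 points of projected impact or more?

36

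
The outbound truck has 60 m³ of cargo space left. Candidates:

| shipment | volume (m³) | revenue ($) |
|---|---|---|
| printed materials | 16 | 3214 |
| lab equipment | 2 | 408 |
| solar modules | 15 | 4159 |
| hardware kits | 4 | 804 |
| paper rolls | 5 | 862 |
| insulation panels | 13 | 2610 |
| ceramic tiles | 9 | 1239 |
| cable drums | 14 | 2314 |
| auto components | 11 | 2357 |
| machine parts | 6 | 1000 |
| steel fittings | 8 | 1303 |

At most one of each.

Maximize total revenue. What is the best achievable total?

A density-first pass picks printed materials + lab equipment + solar modules + hardware kits + paper rolls + auto components + machine parts — 12804 at 59 m³.
Replace lab equipment and hardware kits and machine parts with insulation panels: the trade gains 398 net, giving 13202 at 60 m³.
The closest alternative, printed materials + solar modules + hardware kits + insulation panels + auto components, reaches only 13144.

13202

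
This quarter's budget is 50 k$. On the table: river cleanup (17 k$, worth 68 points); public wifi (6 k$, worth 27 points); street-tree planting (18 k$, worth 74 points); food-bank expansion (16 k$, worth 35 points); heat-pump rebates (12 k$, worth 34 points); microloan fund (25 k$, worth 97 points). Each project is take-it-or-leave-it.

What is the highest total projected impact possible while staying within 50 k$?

A density-first pass picks river cleanup + public wifi + street-tree planting — 169 at 41 k$.
Dropping river cleanup frees 17 k$; slotting in microloan fund (25 k$) lifts the total to 198 at 49 k$.
No other feasible combination exceeds 198.

198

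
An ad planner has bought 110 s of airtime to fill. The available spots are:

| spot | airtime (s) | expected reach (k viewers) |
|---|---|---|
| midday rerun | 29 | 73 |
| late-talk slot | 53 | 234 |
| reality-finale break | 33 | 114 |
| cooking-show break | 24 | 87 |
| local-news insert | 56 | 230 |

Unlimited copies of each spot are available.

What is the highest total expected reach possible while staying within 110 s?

468

2×late-talk slot uses 106 of the 110 s and totals 468.
Every other selection either busts 110 s or fails to beat 468.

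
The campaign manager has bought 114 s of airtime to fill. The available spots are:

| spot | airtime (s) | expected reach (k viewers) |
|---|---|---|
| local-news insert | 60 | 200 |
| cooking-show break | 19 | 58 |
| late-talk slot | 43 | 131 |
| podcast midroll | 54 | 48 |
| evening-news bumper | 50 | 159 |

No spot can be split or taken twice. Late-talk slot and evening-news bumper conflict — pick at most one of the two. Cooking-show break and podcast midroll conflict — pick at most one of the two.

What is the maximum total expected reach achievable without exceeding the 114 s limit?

359

Ranking by ratio (expected reach/s): local-news insert 3.33, evening-news bumper 3.18, cooking-show break 3.05.
Taking local-news insert + evening-news bumper: 110 s used, 359 in expected reach.
That's the maximum — no feasible swap from here does better than 359.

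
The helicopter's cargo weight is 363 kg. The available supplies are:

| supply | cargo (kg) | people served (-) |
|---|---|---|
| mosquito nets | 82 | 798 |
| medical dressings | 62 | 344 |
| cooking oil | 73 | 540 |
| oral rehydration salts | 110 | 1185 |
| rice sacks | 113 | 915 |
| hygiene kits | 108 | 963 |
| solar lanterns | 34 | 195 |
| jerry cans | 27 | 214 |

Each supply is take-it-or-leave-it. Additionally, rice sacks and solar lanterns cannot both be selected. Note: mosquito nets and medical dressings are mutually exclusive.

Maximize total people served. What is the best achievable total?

Ranking by ratio (people served/kg): oral rehydration salts 10.77, mosquito nets 9.73, hygiene kits 8.92.
The ratio ordering already packs tightly: mosquito nets + oral rehydration salts + hygiene kits + solar lanterns + jerry cans, 361 kg, 3355.
Runner-up oral rehydration salts + rice sacks + hygiene kits + jerry cans tops out at 3277.

3355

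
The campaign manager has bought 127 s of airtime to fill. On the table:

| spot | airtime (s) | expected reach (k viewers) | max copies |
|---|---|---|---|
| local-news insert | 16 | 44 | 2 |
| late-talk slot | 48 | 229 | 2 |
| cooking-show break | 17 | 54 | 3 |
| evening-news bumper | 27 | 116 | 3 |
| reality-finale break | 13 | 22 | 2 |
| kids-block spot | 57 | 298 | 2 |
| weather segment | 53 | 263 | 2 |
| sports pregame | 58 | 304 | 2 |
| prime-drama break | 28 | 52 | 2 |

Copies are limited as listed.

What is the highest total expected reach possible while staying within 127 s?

618

Filling by ratio: 2×sports pregame for 608, with 11 s left unused.
Replace 2×sports pregame with reality-finale break + 2×kids-block spot: the trade gains 10 net, giving 618 at 127 s.
No other feasible combination exceeds 618.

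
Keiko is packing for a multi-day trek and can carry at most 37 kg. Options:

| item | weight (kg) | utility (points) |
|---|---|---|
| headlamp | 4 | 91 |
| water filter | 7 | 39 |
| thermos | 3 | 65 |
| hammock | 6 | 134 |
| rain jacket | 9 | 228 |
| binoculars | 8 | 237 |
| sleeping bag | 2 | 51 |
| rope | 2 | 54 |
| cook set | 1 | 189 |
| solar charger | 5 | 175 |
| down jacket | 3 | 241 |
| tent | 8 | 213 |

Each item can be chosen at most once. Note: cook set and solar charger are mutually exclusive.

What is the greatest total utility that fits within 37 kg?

1304

Best packing: headlamp + rain jacket + binoculars + sleeping bag + rope + cook set + down jacket + tent — 37 kg, 1304 total.
Nothing else feasible within 37 kg beats 1304.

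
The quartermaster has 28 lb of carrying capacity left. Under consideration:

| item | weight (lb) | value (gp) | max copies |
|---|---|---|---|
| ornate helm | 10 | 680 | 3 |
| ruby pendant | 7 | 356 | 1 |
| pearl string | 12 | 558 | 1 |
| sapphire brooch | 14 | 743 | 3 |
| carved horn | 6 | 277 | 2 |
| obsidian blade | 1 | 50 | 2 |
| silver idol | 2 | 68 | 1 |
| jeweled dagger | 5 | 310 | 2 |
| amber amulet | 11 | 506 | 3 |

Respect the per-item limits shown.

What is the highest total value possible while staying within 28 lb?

1788

Taking the top-ratio items first gives 2×ornate helm + 2×obsidian blade + jeweled dagger for 1770 (27 lb).
Dropping obsidian blade frees 1 lb; slotting in silver idol (2 lb) lifts the total to 1788 at 28 lb.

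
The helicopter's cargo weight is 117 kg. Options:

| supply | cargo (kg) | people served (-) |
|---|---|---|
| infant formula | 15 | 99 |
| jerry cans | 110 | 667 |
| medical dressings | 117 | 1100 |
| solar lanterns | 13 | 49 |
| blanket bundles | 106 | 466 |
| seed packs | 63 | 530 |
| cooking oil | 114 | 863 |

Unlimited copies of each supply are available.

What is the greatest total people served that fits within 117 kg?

1100

Taking medical dressings: 117 kg used, 1100 in people served.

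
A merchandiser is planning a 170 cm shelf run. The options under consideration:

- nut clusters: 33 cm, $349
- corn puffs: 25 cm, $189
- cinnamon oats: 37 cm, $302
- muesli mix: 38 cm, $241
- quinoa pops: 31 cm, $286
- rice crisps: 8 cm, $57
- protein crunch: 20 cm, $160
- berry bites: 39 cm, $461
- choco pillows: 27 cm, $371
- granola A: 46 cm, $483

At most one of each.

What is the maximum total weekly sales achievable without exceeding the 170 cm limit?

1853

The ratio heuristic lands on nut clusters + protein crunch + berry bites + choco pillows + granola A (1824) but leaves 5 cm idle.
Replace protein crunch with corn puffs: the trade gains 29 net, giving 1853 at 170 cm.
That's the maximum — no swap from here does better than 1853.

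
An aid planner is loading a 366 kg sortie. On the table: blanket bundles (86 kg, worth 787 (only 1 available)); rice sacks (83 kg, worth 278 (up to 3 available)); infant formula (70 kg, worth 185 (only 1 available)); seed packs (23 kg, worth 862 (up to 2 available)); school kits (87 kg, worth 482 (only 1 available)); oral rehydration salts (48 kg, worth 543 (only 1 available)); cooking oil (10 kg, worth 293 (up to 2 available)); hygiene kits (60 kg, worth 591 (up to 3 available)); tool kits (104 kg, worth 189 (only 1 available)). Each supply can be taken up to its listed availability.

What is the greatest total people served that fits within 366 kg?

4870

The ratio heuristic lands on infant formula + 2×seed packs + oral rehydration salts + 2×cooking oil + 3×hygiene kits (4811) but leaves 2 kg idle.
The 118 kg tied up in infant formula and oral rehydration salts is better spent on blanket bundles — total rises to 4870 (332 kg).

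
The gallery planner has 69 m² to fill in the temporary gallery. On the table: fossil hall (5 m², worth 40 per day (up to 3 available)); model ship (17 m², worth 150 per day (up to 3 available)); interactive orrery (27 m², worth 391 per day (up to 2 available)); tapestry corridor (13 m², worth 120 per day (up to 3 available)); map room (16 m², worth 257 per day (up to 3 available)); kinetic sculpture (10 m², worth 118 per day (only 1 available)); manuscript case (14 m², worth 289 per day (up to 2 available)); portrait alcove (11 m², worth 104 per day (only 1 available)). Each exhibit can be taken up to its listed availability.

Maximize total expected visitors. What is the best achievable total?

Best packing: fossil hall + 2×map room + 2×manuscript case — 65 m², 1132 total.
That's the maximum — no swap from here does better than 1132.

1132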